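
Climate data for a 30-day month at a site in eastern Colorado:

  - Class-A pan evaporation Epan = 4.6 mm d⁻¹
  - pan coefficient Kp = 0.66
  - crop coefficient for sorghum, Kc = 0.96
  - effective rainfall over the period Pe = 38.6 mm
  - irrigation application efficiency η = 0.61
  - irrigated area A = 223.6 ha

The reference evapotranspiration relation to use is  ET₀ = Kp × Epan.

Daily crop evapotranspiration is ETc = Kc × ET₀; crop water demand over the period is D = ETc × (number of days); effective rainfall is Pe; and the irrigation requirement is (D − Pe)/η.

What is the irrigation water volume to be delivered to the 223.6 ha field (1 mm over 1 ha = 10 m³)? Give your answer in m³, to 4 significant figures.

ET₀ = 0.66 × 4.6 = 3.0360 mm/d
ETc = Kc × ET₀ = 0.96 × 3.0360 = 2.9146 mm/d
Crop demand D = ETc × 30 d = 2.9146 × 30 = 87.438 mm
D − Pe = 87.438 − 38.6 = 48.838 mm
Gross irrigation = 48.838 / 0.61 = 80.062 mm
Volume = 80.062 mm × 223.6 ha × 10 = 179018.6 m³

179000 m³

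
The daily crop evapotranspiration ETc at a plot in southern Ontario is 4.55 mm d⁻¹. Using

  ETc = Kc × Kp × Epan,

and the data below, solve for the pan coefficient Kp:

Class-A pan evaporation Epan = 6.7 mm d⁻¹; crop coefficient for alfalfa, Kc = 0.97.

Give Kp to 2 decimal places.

0.70

ETc = Kc × Kp × Epan  ⇒  Kp = ETc / (Kc × Epan)
Kp = 4.55 / (0.97 × 6.7) = 4.55 / 6.499 = 0.7001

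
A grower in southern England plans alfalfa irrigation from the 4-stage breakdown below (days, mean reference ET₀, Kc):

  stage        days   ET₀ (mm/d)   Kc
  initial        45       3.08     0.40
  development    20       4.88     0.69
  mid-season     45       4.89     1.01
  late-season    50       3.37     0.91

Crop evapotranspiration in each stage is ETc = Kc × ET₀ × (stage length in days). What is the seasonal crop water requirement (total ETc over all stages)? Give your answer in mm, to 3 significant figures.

498 mm

initial: 0.40 × 3.08 × 45 = 55.44 mm
development: 0.69 × 4.88 × 20 = 67.34 mm
mid-season: 1.01 × 4.89 × 45 = 222.25 mm
late-season: 0.91 × 3.37 × 50 = 153.34 mm
Seasonal total = 498.37 mm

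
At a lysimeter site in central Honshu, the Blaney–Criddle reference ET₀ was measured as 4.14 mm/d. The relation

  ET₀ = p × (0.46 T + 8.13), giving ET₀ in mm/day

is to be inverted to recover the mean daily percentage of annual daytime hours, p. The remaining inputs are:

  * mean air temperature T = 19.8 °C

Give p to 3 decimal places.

0.240

p = ET₀ / (0.46 T + 8.13) = 4.14 / (0.46 × 19.8 + 8.13) = 4.14 / 17.238 = 0.2402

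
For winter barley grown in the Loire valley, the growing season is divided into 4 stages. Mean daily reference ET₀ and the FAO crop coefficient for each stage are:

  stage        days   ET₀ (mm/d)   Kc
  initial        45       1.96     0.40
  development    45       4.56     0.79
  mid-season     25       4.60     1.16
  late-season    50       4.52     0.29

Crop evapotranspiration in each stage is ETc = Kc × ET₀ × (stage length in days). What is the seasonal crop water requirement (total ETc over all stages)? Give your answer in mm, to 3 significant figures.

initial: 0.40 × 1.96 × 45 = 35.28 mm
development: 0.79 × 4.56 × 45 = 162.11 mm
mid-season: 1.16 × 4.60 × 25 = 133.40 mm
late-season: 0.29 × 4.52 × 50 = 65.54 mm
Seasonal total = 396.33 mm

396 mm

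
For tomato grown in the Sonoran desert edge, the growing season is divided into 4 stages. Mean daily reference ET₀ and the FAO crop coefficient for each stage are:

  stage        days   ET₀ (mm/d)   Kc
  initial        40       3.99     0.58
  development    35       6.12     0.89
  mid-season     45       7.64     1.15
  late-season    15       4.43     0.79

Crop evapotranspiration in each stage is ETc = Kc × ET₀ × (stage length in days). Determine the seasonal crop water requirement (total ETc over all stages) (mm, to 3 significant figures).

initial: 0.58 × 3.99 × 40 = 92.57 mm
development: 0.89 × 6.12 × 35 = 190.64 mm
mid-season: 1.15 × 7.64 × 45 = 395.37 mm
late-season: 0.79 × 4.43 × 15 = 52.50 mm
Seasonal total = 731.08 mm

731 mm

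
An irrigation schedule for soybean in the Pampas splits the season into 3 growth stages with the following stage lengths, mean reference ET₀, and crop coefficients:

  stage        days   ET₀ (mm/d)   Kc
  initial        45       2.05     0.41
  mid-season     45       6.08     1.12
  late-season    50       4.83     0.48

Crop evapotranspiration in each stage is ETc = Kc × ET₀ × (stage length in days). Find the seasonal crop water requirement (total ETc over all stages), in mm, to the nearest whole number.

initial: 0.41 × 2.05 × 45 = 37.82 mm
mid-season: 1.12 × 6.08 × 45 = 306.43 mm
late-season: 0.48 × 4.83 × 50 = 115.92 mm
Seasonal total = 460.17 mm

460 mm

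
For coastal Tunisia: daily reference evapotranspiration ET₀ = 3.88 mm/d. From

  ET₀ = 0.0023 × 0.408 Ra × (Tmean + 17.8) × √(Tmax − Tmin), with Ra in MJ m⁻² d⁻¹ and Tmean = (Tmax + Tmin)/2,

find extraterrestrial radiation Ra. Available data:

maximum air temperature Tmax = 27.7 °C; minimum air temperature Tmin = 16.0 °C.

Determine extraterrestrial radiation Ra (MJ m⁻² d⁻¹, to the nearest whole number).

Tmean = (27.7+16.0)/2 = 21.85 °C; ΔT = 11.7
Ra = ET₀ / [0.0023 × 0.408 × (Tmean+17.8) × √ΔT]
   = 3.88 / (0.0023 × 0.408 × 39.65 × 3.4205) = 30.487 MJ m⁻² d⁻¹

30 MJ m⁻² d⁻¹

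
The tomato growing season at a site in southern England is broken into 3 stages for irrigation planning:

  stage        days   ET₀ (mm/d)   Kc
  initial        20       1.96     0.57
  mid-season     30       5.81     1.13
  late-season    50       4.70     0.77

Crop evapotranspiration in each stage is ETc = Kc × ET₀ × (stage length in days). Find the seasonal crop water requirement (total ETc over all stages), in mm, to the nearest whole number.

initial: 0.57 × 1.96 × 20 = 22.34 mm
mid-season: 1.13 × 5.81 × 30 = 196.96 mm
late-season: 0.77 × 4.70 × 50 = 180.95 mm
Seasonal total = 400.25 mm

400 mm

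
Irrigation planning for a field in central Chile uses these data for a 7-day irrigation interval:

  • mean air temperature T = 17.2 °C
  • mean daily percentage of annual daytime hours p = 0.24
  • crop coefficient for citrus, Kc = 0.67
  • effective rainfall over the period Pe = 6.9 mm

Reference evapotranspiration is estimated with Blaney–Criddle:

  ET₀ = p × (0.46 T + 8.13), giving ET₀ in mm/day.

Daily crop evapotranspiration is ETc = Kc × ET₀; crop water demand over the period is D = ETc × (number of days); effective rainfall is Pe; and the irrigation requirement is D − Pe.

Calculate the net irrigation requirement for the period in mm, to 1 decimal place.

11.2 mm

ET₀ = 0.24 × (0.46 × 17.2 + 8.13) = 0.24 × 16.042 = 3.8501 mm/d
ETc = Kc × ET₀ = 0.67 × 3.8501 = 2.5796 mm/d
Crop demand D = ETc × 7 d = 2.5796 × 7 = 18.057 mm
D − Pe = 18.057 − 6.9 = 11.157 mm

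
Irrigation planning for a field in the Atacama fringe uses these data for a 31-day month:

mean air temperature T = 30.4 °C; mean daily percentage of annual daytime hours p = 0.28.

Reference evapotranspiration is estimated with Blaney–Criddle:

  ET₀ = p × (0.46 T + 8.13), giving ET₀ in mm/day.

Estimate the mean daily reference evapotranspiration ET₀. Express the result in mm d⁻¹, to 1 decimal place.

6.2 mm d⁻¹

ET₀ = 0.28 × (0.46 × 30.4 + 8.13) = 0.28 × 22.114 = 6.1919 mm/d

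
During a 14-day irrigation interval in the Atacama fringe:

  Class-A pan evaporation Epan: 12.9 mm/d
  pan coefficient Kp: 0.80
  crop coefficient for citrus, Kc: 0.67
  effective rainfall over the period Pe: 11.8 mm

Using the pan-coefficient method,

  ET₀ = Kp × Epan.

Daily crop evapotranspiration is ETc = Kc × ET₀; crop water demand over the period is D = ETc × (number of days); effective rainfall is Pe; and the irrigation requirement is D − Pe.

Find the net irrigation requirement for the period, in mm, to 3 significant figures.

85.0 mm

ET₀ = 0.80 × 12.9 = 10.3200 mm/d
ETc = Kc × ET₀ = 0.67 × 10.3200 = 6.9144 mm/d
Crop demand D = ETc × 14 d = 6.9144 × 14 = 96.802 mm
D − Pe = 96.802 − 11.8 = 85.002 mm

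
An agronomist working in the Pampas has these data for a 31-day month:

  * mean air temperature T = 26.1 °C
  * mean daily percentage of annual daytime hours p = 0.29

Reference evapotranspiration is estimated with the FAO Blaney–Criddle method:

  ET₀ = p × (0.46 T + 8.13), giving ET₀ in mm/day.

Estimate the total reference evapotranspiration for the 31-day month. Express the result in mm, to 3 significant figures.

181 mm

ET₀ = 0.29 × (0.46 × 26.1 + 8.13) = 0.29 × 20.136 = 5.8394 mm/d
Monthly total = 5.8394 × 31 = 181.021 mm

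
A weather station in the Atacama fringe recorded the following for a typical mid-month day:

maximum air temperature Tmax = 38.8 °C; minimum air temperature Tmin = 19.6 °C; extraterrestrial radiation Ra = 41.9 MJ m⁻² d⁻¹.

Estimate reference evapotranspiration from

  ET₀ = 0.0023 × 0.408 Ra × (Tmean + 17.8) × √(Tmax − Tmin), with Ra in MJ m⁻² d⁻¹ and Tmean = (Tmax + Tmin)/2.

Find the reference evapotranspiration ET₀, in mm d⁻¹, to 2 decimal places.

Tmean = (38.8 + 19.6)/2 = 29.20 °C
0.408 Ra = 0.408 × 41.9 = 17.0952 mm/d equivalent
ET₀ = 0.0023 × 17.0952 × (29.20 + 17.8) × √19.2 = 0.0023 × 17.0952 × 47.00 × 4.3818 = 8.0975 mm/d

8.10 mm d⁻¹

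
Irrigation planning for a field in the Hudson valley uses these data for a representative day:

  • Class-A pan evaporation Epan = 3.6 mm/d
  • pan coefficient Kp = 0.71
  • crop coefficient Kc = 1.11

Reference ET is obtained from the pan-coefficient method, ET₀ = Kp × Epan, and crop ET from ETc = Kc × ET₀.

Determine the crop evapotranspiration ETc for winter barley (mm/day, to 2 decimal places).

2.84 mm/day

ET₀ = 0.71 × 3.6 = 2.5560 mm/d
ETc = Kc × ET₀ = 1.11 × 2.5560 = 2.8372 mm/d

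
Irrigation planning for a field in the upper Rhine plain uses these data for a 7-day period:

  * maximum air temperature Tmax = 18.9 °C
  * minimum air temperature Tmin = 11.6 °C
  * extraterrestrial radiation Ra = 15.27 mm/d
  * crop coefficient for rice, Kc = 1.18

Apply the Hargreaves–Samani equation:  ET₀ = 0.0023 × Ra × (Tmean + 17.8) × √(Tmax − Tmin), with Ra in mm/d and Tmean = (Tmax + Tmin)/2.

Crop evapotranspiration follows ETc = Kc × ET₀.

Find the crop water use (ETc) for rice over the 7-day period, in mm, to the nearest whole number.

26 mm

Tmean = (18.9 + 11.6)/2 = 15.25 °C
ET₀ = 0.0023 × 15.27 × (15.25 + 17.8) × √7.3 = 0.0023 × 15.27 × 33.05 × 2.7019 = 3.1362 mm/d
ETc = Kc × ET₀ = 1.18 × 3.1362 = 3.7007 mm/d
Over 7 days: 3.7007 × 7 = 25.905 mm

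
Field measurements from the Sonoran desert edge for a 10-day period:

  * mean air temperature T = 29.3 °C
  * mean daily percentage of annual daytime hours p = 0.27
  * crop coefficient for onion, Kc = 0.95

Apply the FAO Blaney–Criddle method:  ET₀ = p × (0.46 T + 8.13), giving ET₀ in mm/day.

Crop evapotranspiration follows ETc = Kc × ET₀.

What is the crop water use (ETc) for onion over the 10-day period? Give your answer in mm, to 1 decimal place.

55.4 mm

ET₀ = 0.27 × (0.46 × 29.3 + 8.13) = 0.27 × 21.608 = 5.8342 mm/d
ETc = Kc × ET₀ = 0.95 × 5.8342 = 5.5425 mm/d
Over 10 days: 5.5425 × 10 = 55.425 mm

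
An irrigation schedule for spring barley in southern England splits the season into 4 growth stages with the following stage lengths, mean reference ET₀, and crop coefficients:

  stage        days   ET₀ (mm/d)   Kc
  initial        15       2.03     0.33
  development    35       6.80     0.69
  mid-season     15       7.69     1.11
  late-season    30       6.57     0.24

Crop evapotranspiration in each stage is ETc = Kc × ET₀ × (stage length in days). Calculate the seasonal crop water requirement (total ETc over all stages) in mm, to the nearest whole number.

initial: 0.33 × 2.03 × 15 = 10.05 mm
development: 0.69 × 6.80 × 35 = 164.22 mm
mid-season: 1.11 × 7.69 × 15 = 128.04 mm
late-season: 0.24 × 6.57 × 30 = 47.30 mm
Seasonal total = 349.61 mm

350 mm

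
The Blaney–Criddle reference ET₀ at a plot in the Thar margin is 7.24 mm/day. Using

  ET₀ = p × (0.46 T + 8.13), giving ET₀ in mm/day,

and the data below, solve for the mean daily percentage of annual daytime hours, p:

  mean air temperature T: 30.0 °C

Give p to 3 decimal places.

p = ET₀ / (0.46 T + 8.13) = 7.24 / (0.46 × 30.0 + 8.13) = 7.24 / 21.930 = 0.3301

0.330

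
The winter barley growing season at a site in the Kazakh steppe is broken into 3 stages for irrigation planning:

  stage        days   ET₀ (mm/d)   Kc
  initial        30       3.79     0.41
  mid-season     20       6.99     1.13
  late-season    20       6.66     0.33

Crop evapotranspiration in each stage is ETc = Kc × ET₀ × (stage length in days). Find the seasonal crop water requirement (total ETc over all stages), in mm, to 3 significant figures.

249 mm

initial: 0.41 × 3.79 × 30 = 46.62 mm
mid-season: 1.13 × 6.99 × 20 = 157.97 mm
late-season: 0.33 × 6.66 × 20 = 43.96 mm
Seasonal total = 248.55 mm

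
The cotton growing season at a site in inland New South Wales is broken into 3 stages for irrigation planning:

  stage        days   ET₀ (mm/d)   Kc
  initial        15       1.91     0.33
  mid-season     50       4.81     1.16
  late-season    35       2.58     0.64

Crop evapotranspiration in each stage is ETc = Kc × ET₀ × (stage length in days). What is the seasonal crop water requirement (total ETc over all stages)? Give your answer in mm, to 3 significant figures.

initial: 0.33 × 1.91 × 15 = 9.45 mm
mid-season: 1.16 × 4.81 × 50 = 278.98 mm
late-season: 0.64 × 2.58 × 35 = 57.79 mm
Seasonal total = 346.22 mm

346 mm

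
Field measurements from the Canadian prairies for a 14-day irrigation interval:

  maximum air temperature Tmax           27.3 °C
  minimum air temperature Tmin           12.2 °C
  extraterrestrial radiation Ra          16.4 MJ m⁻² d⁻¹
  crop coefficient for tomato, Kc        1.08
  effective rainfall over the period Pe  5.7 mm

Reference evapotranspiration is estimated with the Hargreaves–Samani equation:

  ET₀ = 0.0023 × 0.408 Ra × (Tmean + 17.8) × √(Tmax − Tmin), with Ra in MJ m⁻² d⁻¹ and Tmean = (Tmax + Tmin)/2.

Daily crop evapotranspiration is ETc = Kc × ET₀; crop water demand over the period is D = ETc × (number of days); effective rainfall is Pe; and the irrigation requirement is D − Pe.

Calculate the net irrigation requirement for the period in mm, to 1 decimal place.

28.3 mm

Tmean = (27.3 + 12.2)/2 = 19.75 °C
0.408 Ra = 0.408 × 16.4 = 6.6912 mm/d equivalent
ET₀ = 0.0023 × 6.6912 × (19.75 + 17.8) × √15.1 = 0.0023 × 6.6912 × 37.55 × 3.8859 = 2.2456 mm/d
ETc = Kc × ET₀ = 1.08 × 2.2456 = 2.4252 mm/d
Crop demand D = ETc × 14 d = 2.4252 × 14 = 33.953 mm
D − Pe = 33.953 − 5.7 = 28.253 mm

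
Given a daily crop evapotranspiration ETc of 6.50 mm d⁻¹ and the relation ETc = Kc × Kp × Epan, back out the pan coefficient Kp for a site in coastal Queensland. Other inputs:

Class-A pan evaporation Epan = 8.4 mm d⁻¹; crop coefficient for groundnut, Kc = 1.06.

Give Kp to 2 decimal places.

0.73

ETc = Kc × Kp × Epan  ⇒  Kp = ETc / (Kc × Epan)
Kp = 6.50 / (1.06 × 8.4) = 6.50 / 8.904 = 0.7300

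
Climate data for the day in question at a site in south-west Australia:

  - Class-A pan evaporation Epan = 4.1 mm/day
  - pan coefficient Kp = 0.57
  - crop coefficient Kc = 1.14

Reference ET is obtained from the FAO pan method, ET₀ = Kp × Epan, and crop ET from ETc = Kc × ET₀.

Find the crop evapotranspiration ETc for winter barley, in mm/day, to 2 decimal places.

ET₀ = 0.57 × 4.1 = 2.3370 mm/d
ETc = Kc × ET₀ = 1.14 × 2.3370 = 2.6642 mm/d

2.66 mm/day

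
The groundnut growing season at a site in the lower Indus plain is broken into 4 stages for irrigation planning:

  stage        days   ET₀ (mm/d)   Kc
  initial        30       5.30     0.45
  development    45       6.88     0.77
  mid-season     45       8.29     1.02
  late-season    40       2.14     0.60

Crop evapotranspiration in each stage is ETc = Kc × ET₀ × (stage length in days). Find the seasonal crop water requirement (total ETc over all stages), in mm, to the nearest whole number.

742 mm

initial: 0.45 × 5.30 × 30 = 71.55 mm
development: 0.77 × 6.88 × 45 = 238.39 mm
mid-season: 1.02 × 8.29 × 45 = 380.51 mm
late-season: 0.60 × 2.14 × 40 = 51.36 mm
Seasonal total = 741.81 mm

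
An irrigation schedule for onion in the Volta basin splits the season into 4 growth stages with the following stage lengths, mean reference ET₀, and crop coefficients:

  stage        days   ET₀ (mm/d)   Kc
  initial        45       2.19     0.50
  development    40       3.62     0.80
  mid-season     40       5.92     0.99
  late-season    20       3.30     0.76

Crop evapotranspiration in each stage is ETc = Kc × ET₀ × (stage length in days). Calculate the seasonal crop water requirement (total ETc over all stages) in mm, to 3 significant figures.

initial: 0.50 × 2.19 × 45 = 49.28 mm
development: 0.80 × 3.62 × 40 = 115.84 mm
mid-season: 0.99 × 5.92 × 40 = 234.43 mm
late-season: 0.76 × 3.30 × 20 = 50.16 mm
Seasonal total = 449.71 mm

450 mm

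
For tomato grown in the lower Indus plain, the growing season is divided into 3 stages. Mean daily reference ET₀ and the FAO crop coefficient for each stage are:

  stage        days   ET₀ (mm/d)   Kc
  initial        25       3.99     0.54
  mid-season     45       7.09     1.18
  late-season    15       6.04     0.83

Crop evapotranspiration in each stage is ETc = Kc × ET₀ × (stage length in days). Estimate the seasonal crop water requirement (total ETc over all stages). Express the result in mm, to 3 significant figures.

initial: 0.54 × 3.99 × 25 = 53.87 mm
mid-season: 1.18 × 7.09 × 45 = 376.48 mm
late-season: 0.83 × 6.04 × 15 = 75.20 mm
Seasonal total = 505.55 mm

506 mm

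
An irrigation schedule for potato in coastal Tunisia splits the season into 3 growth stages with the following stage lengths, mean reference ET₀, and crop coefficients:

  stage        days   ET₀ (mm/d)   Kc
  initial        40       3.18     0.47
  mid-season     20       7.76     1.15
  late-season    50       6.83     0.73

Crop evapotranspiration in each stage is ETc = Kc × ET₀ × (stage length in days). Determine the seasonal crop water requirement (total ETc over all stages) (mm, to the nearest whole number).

488 mm

initial: 0.47 × 3.18 × 40 = 59.78 mm
mid-season: 1.15 × 7.76 × 20 = 178.48 mm
late-season: 0.73 × 6.83 × 50 = 249.30 mm
Seasonal total = 487.56 mm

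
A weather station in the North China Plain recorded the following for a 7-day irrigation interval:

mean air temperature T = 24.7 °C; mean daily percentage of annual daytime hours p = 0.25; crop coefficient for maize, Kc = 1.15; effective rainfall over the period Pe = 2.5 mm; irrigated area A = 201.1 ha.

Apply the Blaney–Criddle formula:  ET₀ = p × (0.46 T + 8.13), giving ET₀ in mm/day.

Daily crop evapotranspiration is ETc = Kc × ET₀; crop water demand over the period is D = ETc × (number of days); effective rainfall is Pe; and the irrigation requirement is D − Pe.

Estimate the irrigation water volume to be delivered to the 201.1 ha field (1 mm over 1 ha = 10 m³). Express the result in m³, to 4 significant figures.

ET₀ = 0.25 × (0.46 × 24.7 + 8.13) = 0.25 × 19.492 = 4.8730 mm/d
ETc = Kc × ET₀ = 1.15 × 4.8730 = 5.6040 mm/d
Crop demand D = ETc × 7 d = 5.6040 × 7 = 39.228 mm
D − Pe = 39.228 − 2.5 = 36.728 mm
Volume = 36.728 mm × 201.1 ha × 10 = 73860.0 m³

73860 m³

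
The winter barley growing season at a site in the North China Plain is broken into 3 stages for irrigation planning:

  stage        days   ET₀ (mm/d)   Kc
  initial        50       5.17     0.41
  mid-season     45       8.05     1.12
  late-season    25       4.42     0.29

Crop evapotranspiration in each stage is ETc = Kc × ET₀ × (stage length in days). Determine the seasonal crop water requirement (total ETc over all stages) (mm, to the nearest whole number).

544 mm

initial: 0.41 × 5.17 × 50 = 105.99 mm
mid-season: 1.12 × 8.05 × 45 = 405.72 mm
late-season: 0.29 × 4.42 × 25 = 32.05 mm
Seasonal total = 543.76 mm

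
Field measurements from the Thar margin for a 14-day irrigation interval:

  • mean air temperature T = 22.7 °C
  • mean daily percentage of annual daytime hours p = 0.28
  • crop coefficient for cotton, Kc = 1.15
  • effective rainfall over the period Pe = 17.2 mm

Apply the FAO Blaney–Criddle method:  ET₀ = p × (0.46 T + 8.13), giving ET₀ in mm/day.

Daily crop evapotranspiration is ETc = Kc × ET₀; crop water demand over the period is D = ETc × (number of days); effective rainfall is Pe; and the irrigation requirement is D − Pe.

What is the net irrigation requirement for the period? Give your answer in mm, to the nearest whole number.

ET₀ = 0.28 × (0.46 × 22.7 + 8.13) = 0.28 × 18.572 = 5.2002 mm/d
ETc = Kc × ET₀ = 1.15 × 5.2002 = 5.9802 mm/d
Crop demand D = ETc × 14 d = 5.9802 × 14 = 83.723 mm
D − Pe = 83.723 − 17.2 = 66.523 mm

67 mm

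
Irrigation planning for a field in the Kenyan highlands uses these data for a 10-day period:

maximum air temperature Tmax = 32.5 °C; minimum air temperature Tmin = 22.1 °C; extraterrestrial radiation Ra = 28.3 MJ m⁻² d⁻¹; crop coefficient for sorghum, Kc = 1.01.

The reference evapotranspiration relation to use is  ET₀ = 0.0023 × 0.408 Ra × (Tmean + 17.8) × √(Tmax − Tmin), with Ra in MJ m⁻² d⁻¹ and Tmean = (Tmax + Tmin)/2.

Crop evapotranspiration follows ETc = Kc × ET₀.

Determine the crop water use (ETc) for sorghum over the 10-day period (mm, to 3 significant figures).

Tmean = (32.5 + 22.1)/2 = 27.30 °C
0.408 Ra = 0.408 × 28.3 = 11.5464 mm/d equivalent
ET₀ = 0.0023 × 11.5464 × (27.30 + 17.8) × √10.4 = 0.0023 × 11.5464 × 45.10 × 3.2249 = 3.8625 mm/d
ETc = Kc × ET₀ = 1.01 × 3.8625 = 3.9011 mm/d
Over 10 days: 3.9011 × 10 = 39.011 mm

39.0 mm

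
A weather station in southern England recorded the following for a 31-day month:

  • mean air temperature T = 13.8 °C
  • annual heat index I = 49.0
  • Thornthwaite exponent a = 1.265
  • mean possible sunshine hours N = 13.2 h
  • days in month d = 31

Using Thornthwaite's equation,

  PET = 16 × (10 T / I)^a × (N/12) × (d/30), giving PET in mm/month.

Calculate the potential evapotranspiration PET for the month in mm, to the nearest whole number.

67 mm

10T/I = 10 × 13.8 / 49.0 = 2.8163
(10T/I)^a = 2.8163^1.265 = 3.7055
Uncorrected PET = 16 × 3.7055 = 59.288 mm
Correction = (N/12)(d/30) = (13.2/12)(31/30) = 1.1367
PET = 59.288 × 1.1367 = 67.393 mm/month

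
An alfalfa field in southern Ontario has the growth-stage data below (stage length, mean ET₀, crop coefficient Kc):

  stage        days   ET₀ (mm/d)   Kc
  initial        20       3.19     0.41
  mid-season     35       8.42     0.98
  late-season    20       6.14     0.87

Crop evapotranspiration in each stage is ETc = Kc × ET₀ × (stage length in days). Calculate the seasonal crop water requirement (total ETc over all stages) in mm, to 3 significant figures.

initial: 0.41 × 3.19 × 20 = 26.16 mm
mid-season: 0.98 × 8.42 × 35 = 288.81 mm
late-season: 0.87 × 6.14 × 20 = 106.84 mm
Seasonal total = 421.81 mm

422 mm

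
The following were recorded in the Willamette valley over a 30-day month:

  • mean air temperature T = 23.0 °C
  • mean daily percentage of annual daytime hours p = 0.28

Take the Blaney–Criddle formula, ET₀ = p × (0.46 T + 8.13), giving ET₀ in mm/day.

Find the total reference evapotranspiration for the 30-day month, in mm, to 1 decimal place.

157.2 mm

ET₀ = 0.28 × (0.46 × 23.0 + 8.13) = 0.28 × 18.710 = 5.2388 mm/d
Monthly total = 5.2388 × 30 = 157.164 mm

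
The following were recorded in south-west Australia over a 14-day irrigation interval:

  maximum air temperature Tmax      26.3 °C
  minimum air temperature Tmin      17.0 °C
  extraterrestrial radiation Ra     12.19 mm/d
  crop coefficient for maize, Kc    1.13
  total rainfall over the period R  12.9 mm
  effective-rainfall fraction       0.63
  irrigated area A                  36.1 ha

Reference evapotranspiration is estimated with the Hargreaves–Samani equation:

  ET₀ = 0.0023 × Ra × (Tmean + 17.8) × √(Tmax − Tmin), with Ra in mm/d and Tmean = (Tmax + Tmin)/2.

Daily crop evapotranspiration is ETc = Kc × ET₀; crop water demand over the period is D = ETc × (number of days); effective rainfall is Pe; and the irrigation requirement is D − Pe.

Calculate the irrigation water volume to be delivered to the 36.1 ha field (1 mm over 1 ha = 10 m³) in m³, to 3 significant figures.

16300 m³

Tmean = (26.3 + 17.0)/2 = 21.65 °C
ET₀ = 0.0023 × 12.19 × (21.65 + 17.8) × √9.3 = 0.0023 × 12.19 × 39.45 × 3.0496 = 3.3730 mm/d
ETc = Kc × ET₀ = 1.13 × 3.3730 = 3.8115 mm/d
Crop demand D = ETc × 14 d = 3.8115 × 14 = 53.361 mm
Pe = 0.63 × 12.9 = 8.127 mm
D − Pe = 53.361 − 8.127 = 45.234 mm
Volume = 45.234 mm × 36.1 ha × 10 = 16329.5 m³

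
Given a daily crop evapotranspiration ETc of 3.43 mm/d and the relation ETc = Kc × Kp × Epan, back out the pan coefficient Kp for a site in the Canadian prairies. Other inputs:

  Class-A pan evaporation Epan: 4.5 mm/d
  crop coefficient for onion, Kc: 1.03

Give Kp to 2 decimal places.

ETc = Kc × Kp × Epan  ⇒  Kp = ETc / (Kc × Epan)
Kp = 3.43 / (1.03 × 4.5) = 3.43 / 4.635 = 0.7400

0.74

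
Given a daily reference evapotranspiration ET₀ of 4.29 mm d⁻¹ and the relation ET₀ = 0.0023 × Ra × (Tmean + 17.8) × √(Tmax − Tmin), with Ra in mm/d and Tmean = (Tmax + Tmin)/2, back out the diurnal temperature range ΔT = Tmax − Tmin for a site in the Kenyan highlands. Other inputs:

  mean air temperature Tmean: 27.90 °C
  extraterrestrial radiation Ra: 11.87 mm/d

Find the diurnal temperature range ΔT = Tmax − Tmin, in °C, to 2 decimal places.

11.82 °C

√ΔT = ET₀ / [0.0023 × Ra × (Tmean+17.8)] = 4.29 / (0.0023 × 11.87 × 45.70) = 3.4384
ΔT = 3.4384² = 11.823 °C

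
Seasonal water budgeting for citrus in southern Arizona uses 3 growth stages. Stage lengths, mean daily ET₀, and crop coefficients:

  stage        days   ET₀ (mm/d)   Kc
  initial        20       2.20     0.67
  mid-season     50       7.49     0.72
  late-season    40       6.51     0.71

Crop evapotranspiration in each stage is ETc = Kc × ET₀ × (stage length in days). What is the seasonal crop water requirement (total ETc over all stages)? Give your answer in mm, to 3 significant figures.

initial: 0.67 × 2.20 × 20 = 29.48 mm
mid-season: 0.72 × 7.49 × 50 = 269.64 mm
late-season: 0.71 × 6.51 × 40 = 184.88 mm
Seasonal total = 484.00 mm

484 mm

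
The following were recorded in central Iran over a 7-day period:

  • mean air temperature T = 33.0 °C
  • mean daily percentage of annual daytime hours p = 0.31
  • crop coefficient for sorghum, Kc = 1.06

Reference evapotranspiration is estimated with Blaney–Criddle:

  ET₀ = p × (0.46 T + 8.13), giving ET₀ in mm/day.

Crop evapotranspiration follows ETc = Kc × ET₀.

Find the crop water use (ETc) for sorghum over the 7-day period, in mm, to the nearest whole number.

54 mm

ET₀ = 0.31 × (0.46 × 33.0 + 8.13) = 0.31 × 23.310 = 7.2261 mm/d
ETc = Kc × ET₀ = 1.06 × 7.2261 = 7.6597 mm/d
Over 7 days: 7.6597 × 7 = 53.618 mm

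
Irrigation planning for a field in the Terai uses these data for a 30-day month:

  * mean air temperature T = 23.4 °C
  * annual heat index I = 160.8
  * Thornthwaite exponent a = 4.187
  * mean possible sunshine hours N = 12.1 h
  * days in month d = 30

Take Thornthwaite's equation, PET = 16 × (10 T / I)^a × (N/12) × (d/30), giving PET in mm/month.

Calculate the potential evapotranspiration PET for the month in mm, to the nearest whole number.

78 mm

10T/I = 10 × 23.4 / 160.8 = 1.4552
(10T/I)^a = 1.4552^4.187 = 4.8101
Uncorrected PET = 16 × 4.8101 = 76.962 mm
Correction = (N/12)(d/30) = (12.1/12)(30/30) = 1.0083
PET = 76.962 × 1.0083 = 77.601 mm/month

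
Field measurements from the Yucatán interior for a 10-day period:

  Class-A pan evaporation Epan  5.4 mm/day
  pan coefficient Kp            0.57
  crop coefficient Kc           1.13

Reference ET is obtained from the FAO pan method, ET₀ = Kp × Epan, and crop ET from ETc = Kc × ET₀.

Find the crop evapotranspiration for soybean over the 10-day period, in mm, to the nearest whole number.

ET₀ = 0.57 × 5.4 = 3.0780 mm/d
ETc = Kc × ET₀ = 1.13 × 3.0780 = 3.4781 mm/d
Over 10 days: 3.4781 × 10 = 34.781 mm

35 mm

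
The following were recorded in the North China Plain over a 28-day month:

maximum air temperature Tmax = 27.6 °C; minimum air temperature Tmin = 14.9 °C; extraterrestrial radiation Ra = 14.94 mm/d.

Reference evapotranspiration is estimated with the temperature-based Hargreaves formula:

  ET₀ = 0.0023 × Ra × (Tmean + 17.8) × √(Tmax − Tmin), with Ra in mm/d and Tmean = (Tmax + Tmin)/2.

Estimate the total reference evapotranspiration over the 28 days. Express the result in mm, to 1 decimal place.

Tmean = (27.6 + 14.9)/2 = 21.25 °C
ET₀ = 0.0023 × 14.94 × (21.25 + 17.8) × √12.7 = 0.0023 × 14.94 × 39.05 × 3.5637 = 4.7819 mm/d
Over 28 days: 4.7819 × 28 = 133.893 mm

133.9 mm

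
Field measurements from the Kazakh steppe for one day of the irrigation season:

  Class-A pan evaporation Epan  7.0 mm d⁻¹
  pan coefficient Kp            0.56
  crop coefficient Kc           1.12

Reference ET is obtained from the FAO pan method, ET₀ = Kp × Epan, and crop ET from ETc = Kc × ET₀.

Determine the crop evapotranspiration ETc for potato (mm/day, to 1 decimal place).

ET₀ = 0.56 × 7.0 = 3.9200 mm/d
ETc = Kc × ET₀ = 1.12 × 3.9200 = 4.3904 mm/d

4.4 mm/day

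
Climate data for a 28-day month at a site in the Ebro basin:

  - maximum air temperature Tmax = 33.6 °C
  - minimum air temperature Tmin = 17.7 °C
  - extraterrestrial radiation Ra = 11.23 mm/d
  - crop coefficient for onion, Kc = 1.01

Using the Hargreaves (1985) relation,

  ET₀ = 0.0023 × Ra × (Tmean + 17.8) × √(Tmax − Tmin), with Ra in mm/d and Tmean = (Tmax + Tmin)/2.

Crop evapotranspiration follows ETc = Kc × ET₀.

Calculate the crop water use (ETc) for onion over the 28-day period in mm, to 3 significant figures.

127 mm

Tmean = (33.6 + 17.7)/2 = 25.65 °C
ET₀ = 0.0023 × 11.23 × (25.65 + 17.8) × √15.9 = 0.0023 × 11.23 × 43.45 × 3.9875 = 4.4751 mm/d
ETc = Kc × ET₀ = 1.01 × 4.4751 = 4.5199 mm/d
Over 28 days: 4.5199 × 28 = 126.557 mm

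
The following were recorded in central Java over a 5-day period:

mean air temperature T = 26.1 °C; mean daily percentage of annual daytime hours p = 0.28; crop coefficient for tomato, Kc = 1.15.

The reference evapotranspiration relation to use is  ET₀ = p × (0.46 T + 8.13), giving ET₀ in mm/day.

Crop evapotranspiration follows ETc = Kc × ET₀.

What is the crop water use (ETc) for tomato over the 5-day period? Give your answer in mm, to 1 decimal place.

ET₀ = 0.28 × (0.46 × 26.1 + 8.13) = 0.28 × 20.136 = 5.6381 mm/d
ETc = Kc × ET₀ = 1.15 × 5.6381 = 6.4838 mm/d
Over 5 days: 6.4838 × 5 = 32.419 mm

32.4 mm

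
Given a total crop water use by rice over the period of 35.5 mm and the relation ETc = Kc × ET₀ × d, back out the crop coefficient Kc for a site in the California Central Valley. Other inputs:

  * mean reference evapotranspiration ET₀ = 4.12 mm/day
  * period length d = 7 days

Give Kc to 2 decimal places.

1.23

ETc = Kc × ET₀ × d  ⇒  Kc = ETc / (ET₀ × d)
Kc = 35.5 / (4.12 × 7) = 35.5 / 28.84 = 1.2309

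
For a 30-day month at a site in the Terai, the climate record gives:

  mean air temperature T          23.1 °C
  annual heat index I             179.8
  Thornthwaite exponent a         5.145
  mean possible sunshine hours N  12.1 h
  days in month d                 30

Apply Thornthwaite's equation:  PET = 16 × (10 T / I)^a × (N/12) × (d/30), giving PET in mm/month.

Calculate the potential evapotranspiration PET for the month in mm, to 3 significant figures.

10T/I = 10 × 23.1 / 179.8 = 1.2848
(10T/I)^a = 1.2848^5.145 = 3.6304
Uncorrected PET = 16 × 3.6304 = 58.086 mm
Correction = (N/12)(d/30) = (12.1/12)(30/30) = 1.0083
PET = 58.086 × 1.0083 = 58.568 mm/month

58.6 mm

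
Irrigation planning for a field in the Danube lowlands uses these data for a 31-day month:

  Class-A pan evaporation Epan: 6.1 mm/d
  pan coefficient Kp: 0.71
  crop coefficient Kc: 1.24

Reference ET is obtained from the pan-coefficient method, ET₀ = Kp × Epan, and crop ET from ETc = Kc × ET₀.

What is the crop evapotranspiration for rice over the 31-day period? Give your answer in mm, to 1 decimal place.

ET₀ = 0.71 × 6.1 = 4.3310 mm/d
ETc = Kc × ET₀ = 1.24 × 4.3310 = 5.3704 mm/d
Over 31 days: 5.3704 × 31 = 166.482 mm

166.5 mm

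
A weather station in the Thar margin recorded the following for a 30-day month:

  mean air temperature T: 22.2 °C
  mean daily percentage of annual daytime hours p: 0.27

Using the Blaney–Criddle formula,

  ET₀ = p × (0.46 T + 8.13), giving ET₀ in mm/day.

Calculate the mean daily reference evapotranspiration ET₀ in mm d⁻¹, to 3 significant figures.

ET₀ = 0.27 × (0.46 × 22.2 + 8.13) = 0.27 × 18.342 = 4.9523 mm/d

4.95 mm d⁻¹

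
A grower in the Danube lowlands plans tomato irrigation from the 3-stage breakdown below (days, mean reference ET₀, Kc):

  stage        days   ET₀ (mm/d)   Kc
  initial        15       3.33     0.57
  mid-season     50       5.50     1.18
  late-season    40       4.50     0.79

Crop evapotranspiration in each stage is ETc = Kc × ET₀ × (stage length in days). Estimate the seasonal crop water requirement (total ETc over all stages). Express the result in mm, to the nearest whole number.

initial: 0.57 × 3.33 × 15 = 28.47 mm
mid-season: 1.18 × 5.50 × 50 = 324.50 mm
late-season: 0.79 × 4.50 × 40 = 142.20 mm
Seasonal total = 495.17 mm

495 mm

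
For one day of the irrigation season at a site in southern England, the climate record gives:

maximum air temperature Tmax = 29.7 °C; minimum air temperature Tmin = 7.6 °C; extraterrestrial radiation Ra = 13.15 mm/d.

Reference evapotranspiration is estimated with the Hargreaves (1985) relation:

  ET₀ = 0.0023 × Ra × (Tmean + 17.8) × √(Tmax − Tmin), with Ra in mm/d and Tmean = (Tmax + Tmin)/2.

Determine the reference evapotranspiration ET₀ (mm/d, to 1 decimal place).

Tmean = (29.7 + 7.6)/2 = 18.65 °C
ET₀ = 0.0023 × 13.15 × (18.65 + 17.8) × √22.1 = 0.0023 × 13.15 × 36.45 × 4.7011 = 5.1826 mm/d

5.2 mm/d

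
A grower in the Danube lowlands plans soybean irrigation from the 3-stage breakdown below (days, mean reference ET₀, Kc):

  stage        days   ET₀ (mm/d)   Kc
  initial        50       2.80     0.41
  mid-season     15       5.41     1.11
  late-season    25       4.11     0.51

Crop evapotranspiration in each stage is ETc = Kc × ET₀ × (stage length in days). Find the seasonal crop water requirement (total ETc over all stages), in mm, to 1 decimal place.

initial: 0.41 × 2.80 × 50 = 57.40 mm
mid-season: 1.11 × 5.41 × 15 = 90.08 mm
late-season: 0.51 × 4.11 × 25 = 52.40 mm
Seasonal total = 199.88 mm

199.9 mm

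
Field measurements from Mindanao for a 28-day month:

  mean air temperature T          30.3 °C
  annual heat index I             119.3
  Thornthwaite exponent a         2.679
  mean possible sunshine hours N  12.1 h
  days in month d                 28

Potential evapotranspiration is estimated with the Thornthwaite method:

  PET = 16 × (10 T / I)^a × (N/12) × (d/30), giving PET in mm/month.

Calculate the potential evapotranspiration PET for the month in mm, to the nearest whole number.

183 mm

10T/I = 10 × 30.3 / 119.3 = 2.5398
(10T/I)^a = 2.5398^2.679 = 12.1467
Uncorrected PET = 16 × 12.1467 = 194.347 mm
Correction = (N/12)(d/30) = (12.1/12)(28/30) = 0.9411
PET = 194.347 × 0.9411 = 182.900 mm/month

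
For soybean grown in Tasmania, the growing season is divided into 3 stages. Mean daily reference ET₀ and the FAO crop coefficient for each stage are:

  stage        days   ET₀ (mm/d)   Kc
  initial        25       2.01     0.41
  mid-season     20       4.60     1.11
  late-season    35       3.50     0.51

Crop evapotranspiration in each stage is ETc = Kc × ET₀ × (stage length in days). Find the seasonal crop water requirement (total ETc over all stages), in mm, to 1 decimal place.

initial: 0.41 × 2.01 × 25 = 20.60 mm
mid-season: 1.11 × 4.60 × 20 = 102.12 mm
late-season: 0.51 × 3.50 × 35 = 62.48 mm
Seasonal total = 185.20 mm

185.2 mm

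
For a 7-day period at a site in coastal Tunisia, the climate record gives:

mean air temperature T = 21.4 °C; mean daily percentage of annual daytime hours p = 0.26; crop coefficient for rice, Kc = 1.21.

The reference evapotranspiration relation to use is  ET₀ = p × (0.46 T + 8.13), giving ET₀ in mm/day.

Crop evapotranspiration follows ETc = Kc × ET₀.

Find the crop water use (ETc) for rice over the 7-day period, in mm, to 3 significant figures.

ET₀ = 0.26 × (0.46 × 21.4 + 8.13) = 0.26 × 17.974 = 4.6732 mm/d
ETc = Kc × ET₀ = 1.21 × 4.6732 = 5.6546 mm/d
Over 7 days: 5.6546 × 7 = 39.582 mm

39.6 mm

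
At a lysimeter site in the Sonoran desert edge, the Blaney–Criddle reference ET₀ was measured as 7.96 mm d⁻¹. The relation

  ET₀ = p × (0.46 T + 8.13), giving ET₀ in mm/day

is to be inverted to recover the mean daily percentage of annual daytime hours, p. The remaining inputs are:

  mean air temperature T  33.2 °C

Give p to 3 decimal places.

p = ET₀ / (0.46 T + 8.13) = 7.96 / (0.46 × 33.2 + 8.13) = 7.96 / 23.402 = 0.3401

0.340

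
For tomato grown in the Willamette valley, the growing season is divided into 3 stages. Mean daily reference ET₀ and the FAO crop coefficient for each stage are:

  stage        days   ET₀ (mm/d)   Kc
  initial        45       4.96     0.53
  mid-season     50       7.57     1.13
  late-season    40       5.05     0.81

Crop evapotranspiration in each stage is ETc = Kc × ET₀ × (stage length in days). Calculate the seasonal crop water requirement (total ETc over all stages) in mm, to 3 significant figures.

initial: 0.53 × 4.96 × 45 = 118.30 mm
mid-season: 1.13 × 7.57 × 50 = 427.71 mm
late-season: 0.81 × 5.05 × 40 = 163.62 mm
Seasonal total = 709.63 mm

710 mm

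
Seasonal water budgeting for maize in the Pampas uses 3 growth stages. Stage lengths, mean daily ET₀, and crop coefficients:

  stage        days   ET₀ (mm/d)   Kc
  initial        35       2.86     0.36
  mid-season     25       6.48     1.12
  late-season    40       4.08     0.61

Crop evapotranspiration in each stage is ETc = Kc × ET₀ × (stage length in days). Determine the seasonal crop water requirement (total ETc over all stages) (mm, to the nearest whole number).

317 mm

initial: 0.36 × 2.86 × 35 = 36.04 mm
mid-season: 1.12 × 6.48 × 25 = 181.44 mm
late-season: 0.61 × 4.08 × 40 = 99.55 mm
Seasonal total = 317.03 mm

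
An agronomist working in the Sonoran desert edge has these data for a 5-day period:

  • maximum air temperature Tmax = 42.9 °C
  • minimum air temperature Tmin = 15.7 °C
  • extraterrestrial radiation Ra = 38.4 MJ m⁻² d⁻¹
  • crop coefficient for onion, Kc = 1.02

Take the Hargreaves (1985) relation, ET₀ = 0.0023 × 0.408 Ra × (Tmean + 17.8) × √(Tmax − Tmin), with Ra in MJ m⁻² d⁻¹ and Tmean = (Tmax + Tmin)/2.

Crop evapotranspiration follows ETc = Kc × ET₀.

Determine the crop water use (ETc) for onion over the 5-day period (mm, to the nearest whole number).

45 mm

Tmean = (42.9 + 15.7)/2 = 29.30 °C
0.408 Ra = 0.408 × 38.4 = 15.6672 mm/d equivalent
ET₀ = 0.0023 × 15.6672 × (29.30 + 17.8) × √27.2 = 0.0023 × 15.6672 × 47.10 × 5.2154 = 8.8517 mm/d
ETc = Kc × ET₀ = 1.02 × 8.8517 = 9.0287 mm/d
Over 5 days: 9.0287 × 5 = 45.144 mm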